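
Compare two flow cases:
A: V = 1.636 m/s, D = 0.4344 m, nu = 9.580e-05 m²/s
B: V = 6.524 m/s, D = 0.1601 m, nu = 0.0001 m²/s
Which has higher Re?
Re(A) = 7418, Re(B) = 10445. Answer: B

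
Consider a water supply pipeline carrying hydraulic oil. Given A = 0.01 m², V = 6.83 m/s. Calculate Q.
Formula: Q = A V
Q = 0.01·6.83·1000 = 68.3 L/s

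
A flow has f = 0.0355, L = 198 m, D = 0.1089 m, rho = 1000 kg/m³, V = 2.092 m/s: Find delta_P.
Formula: \Delta P = f \frac{L}{D} \frac{\rho V^2}{2}
delta_P = 0.0355·(198/0.1089)·0.5·1000·2.092²/1000 = 141.2 kPa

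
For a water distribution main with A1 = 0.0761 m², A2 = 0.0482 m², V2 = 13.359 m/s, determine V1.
Formula: V_2 = \frac{A_1 V_1}{A_2}
Substituting knowns: 13.359 = 0.0761·V1/0.0482
Solving for V1: V1 = 13.359·0.0482/0.0761 = 8.461 m/s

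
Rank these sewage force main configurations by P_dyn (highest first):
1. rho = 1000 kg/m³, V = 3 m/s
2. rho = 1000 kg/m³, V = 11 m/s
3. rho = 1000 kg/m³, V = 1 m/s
Case 1: P_dyn = 4.5 kPa
Case 2: P_dyn = 60.5 kPa
Case 3: P_dyn = 0.5 kPa
Ranking (highest first): 2, 1, 3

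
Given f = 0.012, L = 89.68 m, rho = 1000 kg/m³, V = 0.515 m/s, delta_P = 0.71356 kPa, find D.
Formula: \Delta P = f \frac{L}{D} \frac{\rho V^2}{2}
Substituting knowns: 0.71356 = 0.012·(89.68/D)·0.5·1000·0.515²/1000
Solving for D: D = 0.012·89.68·0.5·1000·0.515²/(0.71356·1000) = 0.2 m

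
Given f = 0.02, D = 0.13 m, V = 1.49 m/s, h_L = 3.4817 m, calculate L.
Formula: h_L = f \frac{L}{D} \frac{V^2}{2g}
Substituting knowns: 3.4817 = 0.02·(L/0.13)·1.49²/(2·9.81)
Solving for L: L = 3.4817·2·9.81·0.13/(0.02·1.49²) = 200 m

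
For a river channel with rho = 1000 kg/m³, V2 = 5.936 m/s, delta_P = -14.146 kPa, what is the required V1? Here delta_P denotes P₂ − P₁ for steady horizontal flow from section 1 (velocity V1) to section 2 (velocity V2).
Formula: \Delta P = \frac{1}{2} \rho (V_1^2 - V_2^2)
Substituting knowns: -14.146 = 0.5·1000·(V1² − 5.936²)/1000
Solving for V1: V1 = √(5.936² + 2·(-14.146·1000)/1000) = 2.635 m/s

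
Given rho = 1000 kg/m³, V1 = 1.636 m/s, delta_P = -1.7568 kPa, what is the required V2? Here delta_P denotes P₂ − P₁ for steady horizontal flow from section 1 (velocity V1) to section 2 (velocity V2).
Formula: \Delta P = \frac{1}{2} \rho (V_1^2 - V_2^2)
Substituting knowns: -1.7568 = 0.5·1000·(1.636² − V2²)/1000
Solving for V2: V2 = √(1.636² − 2·(-1.7568·1000)/1000) = 2.488 m/s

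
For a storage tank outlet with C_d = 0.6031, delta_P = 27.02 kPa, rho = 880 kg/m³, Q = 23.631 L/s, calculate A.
Formula: Q = C_d A \sqrt{\frac{2 \Delta P}{\rho}}
Substituting knowns: 23.631 = 0.6031·A·√(2·(27.02·1000)/880)·1000
Solving for A: A = (23.631/1000)/(0.6031·√(2·(27.02·1000)/880)) = 0.005 m²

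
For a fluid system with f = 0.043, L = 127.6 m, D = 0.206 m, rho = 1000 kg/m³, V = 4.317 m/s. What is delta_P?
Formula: \Delta P = f \frac{L}{D} \frac{\rho V^2}{2}
delta_P = 0.043·(127.6/0.206)·0.5·1000·4.317²/1000 = 248.2 kPa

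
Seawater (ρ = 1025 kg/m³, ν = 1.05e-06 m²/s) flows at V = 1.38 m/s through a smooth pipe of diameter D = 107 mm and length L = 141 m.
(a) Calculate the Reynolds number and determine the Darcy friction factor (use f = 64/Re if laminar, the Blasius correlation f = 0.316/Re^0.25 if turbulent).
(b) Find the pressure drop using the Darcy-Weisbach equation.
(a) Re = V·D/ν = 1.38·0.107/1.05e-06 = 140630 → turbulent (Re > 4000); f = 0.316/Re^0.25 = 0.316/140630^0.25 = 0.016318 (Blasius is strictly valid for Re ≲ 1e5; used here as the smooth-pipe estimate the problem specifies)
(b) Darcy-Weisbach: ΔP = f·(L/D)·½ρV²/1000 = 0.016318·(141/0.107)·½·1025·1.38²/1000 = 20.99 kPa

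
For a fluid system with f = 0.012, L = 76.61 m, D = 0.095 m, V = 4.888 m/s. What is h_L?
Formula: h_L = f \frac{L}{D} \frac{V^2}{2g}
h_L = 0.012·(76.61/0.095)·4.888²/(2·9.81) = 11.78 m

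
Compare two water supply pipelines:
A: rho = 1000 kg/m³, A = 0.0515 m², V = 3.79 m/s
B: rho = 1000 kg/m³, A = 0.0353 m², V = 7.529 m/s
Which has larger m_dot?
m_dot(A) = 195.2 kg/s, m_dot(B) = 265.8 kg/s. Answer: B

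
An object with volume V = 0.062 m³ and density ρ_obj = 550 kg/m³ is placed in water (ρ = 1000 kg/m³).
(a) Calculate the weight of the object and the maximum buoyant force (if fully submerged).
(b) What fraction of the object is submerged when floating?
(a) W=rho_obj*g*V=550*9.81*0.062=334.5 N; F_B(max)=rho*g*V=1000*9.81*0.062=608.2 N
(b) Floating fraction=rho_obj/rho=550/1000=0.550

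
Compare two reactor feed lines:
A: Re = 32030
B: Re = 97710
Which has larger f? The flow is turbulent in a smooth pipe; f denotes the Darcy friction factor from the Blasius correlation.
f(A) = 0.02362, f(B) = 0.01787. Answer: A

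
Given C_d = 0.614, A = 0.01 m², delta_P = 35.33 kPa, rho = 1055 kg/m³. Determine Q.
Formula: Q = C_d A \sqrt{\frac{2 \Delta P}{\rho}}
Q = 0.614·0.01·√(2·(35.33·1000)/1055)·1000 = 50.25 L/s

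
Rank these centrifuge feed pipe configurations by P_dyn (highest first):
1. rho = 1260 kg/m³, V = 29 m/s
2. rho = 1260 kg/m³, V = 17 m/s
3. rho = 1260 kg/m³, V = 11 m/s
Case 1: P_dyn = 529.8 kPa
Case 2: P_dyn = 182.1 kPa
Case 3: P_dyn = 76.23 kPa
Ranking (highest first): 1, 2, 3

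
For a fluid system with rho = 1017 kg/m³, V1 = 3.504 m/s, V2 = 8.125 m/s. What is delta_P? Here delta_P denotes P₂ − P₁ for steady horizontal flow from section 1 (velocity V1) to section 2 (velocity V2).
Formula: \Delta P = \frac{1}{2} \rho (V_1^2 - V_2^2)
delta_P = 0.5·1017·(3.504² − 8.125²)/1000 = -27.33 kPa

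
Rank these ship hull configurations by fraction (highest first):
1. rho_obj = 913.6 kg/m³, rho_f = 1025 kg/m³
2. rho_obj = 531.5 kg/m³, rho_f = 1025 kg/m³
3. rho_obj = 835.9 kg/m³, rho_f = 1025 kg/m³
Case 1: fraction = 0.8913
Case 2: fraction = 0.5185
Case 3: fraction = 0.8155
Ranking (highest first): 1, 3, 2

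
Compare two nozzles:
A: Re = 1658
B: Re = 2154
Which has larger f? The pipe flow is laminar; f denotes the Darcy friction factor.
f(A) = 0.0386, f(B) = 0.02971. Answer: A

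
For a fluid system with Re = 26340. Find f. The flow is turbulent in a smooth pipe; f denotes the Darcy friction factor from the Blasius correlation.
Formula: f = \frac{0.316}{Re^{0.25}}
f = 0.316/26340^0.25 = 0.0248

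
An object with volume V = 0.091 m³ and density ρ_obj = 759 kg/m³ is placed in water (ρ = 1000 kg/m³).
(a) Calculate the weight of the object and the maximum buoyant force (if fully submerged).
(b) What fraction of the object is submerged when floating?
(a) W=rho_obj*g*V=759*9.81*0.091=677.6 N; F_B(max)=rho*g*V=1000*9.81*0.091=892.7 N
(b) Floating fraction=rho_obj/rho=759/1000=0.759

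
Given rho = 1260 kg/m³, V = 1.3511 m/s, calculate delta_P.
Formula: V = \sqrt{\frac{2 \Delta P}{\rho}}
Substituting knowns: 1.3511 = √(2·(delta_P·1000)/1260)
Solving for delta_P: delta_P = 1.3511²·1260/2/1000 = 1.15 kPa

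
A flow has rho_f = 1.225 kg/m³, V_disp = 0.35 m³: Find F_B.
Formula: F_B = \rho_f g V_{disp}
F_B = 1.225·9.81·0.35 = 4.206 N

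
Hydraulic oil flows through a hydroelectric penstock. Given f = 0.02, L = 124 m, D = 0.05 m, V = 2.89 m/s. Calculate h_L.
Formula: h_L = f \frac{L}{D} \frac{V^2}{2g}
h_L = 0.02·(124/0.05)·2.89²/(2·9.81) = 21.11 m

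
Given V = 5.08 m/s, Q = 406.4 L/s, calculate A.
Formula: Q = A V
Substituting knowns: 406.4 = A·5.08·1000
Solving for A: A = (406.4/1000)/5.08 = 0.08 m²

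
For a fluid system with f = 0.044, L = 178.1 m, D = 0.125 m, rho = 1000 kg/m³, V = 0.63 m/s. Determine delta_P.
Formula: \Delta P = f \frac{L}{D} \frac{\rho V^2}{2}
delta_P = 0.044·(178.1/0.125)·0.5·1000·0.63²/1000 = 12.44 kPa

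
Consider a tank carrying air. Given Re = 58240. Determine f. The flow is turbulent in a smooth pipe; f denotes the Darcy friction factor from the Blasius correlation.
Formula: f = \frac{0.316}{Re^{0.25}}
f = 0.316/58240^0.25 = 0.02034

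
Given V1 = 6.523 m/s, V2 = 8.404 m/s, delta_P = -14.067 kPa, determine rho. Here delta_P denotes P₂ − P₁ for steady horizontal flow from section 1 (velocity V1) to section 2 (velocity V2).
Formula: \Delta P = \frac{1}{2} \rho (V_1^2 - V_2^2)
Substituting knowns: -14.067 = 0.5·rho·(6.523² − 8.404²)/1000
Solving for rho: rho = 2·(-14.067·1000)/(6.523² − 8.404²) = 1002 kg/m³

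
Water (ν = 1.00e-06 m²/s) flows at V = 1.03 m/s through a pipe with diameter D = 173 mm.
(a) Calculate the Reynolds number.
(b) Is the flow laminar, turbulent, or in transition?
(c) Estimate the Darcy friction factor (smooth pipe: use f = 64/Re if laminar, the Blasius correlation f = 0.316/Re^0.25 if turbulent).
(a) Re = V·D/ν = 1.03·0.173/1.00e-06 = 178190
(b) Flow regime: turbulent (Re > 4000)
(c) Friction factor: f = 0.316/Re^0.25 = 0.316/178190^0.25 = 0.01538 (Blasius is strictly valid for Re ≲ 1e5; used here as the smooth-pipe estimate the problem specifies)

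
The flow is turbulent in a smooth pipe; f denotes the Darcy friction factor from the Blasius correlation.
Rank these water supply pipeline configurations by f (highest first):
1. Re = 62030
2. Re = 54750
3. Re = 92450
Case 1: f = 0.02002
Case 2: f = 0.02066
Case 3: f = 0.01812
Ranking (highest first): 2, 1, 3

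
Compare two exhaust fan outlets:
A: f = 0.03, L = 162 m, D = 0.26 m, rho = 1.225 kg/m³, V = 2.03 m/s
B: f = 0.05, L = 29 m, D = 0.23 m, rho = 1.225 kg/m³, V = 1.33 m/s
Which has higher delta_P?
delta_P(A) = 0.04718 kPa, delta_P(B) = 0.00683 kPa. Answer: A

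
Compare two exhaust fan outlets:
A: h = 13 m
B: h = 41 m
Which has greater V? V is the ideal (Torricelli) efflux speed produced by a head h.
V(A) = 15.97 m/s, V(B) = 28.36 m/s. Answer: B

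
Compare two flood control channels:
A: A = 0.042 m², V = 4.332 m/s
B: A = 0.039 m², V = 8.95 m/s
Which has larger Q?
Q(A) = 181.9 L/s, Q(B) = 349 L/s. Answer: B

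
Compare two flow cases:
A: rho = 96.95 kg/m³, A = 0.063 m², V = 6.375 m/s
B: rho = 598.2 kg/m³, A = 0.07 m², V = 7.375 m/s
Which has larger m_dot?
m_dot(A) = 38.94 kg/s, m_dot(B) = 308.8 kg/s. Answer: B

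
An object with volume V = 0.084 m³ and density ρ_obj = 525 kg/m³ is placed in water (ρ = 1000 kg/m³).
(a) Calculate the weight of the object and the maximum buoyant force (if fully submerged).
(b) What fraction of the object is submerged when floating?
(a) W=rho_obj*g*V=525*9.81*0.084=432.6 N; F_B(max)=rho*g*V=1000*9.81*0.084=824.0 N
(b) Floating fraction=rho_obj/rho=525/1000=0.525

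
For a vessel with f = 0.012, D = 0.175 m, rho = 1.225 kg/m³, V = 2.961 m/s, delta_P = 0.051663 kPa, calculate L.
Formula: \Delta P = f \frac{L}{D} \frac{\rho V^2}{2}
Substituting knowns: 0.051663 = 0.012·(L/0.175)·0.5·1.225·2.961²/1000
Solving for L: L = (0.051663·1000)·0.175/(0.012·0.5·1.225·2.961²) = 140.3 m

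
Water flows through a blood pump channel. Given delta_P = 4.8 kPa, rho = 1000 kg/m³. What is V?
Formula: V = \sqrt{\frac{2 \Delta P}{\rho}}
V = √(2·(4.8·1000)/1000) = 3.098 m/s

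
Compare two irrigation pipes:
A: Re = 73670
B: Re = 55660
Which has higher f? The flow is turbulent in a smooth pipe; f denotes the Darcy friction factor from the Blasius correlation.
f(A) = 0.01918, f(B) = 0.02057. Answer: B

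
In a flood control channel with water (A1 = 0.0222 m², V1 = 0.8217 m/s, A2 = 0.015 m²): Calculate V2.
Formula: V_2 = \frac{A_1 V_1}{A_2}
V2 = 0.0222·0.8217/0.015 = 1.216 m/s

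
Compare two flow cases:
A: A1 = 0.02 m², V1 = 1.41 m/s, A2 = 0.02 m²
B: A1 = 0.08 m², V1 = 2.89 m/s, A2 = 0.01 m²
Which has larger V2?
V2(A) = 1.41 m/s, V2(B) = 23.12 m/s. Answer: B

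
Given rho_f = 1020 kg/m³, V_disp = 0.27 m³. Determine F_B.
Formula: F_B = \rho_f g V_{disp}
F_B = 1020·9.81·0.27 = 2702 N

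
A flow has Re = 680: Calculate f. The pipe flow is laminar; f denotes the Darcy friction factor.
Formula: f = \frac{64}{Re}
f = 64/680 = 0.09412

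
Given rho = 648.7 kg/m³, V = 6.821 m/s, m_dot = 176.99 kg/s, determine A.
Formula: \dot{m} = \rho A V
Substituting knowns: 176.99 = 648.7·A·6.821
Solving for A: A = 176.99/(648.7·6.821) = 0.04 m²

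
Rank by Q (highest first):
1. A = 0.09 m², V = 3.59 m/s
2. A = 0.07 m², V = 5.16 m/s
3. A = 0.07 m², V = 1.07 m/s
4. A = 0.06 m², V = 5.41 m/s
Case 1: Q = 323.1 L/s
Case 2: Q = 361.2 L/s
Case 3: Q = 74.9 L/s
Case 4: Q = 324.6 L/s
Ranking (highest first): 2, 4, 1, 3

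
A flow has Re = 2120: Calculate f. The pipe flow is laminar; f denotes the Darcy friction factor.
Formula: f = \frac{64}{Re}
f = 64/2120 = 0.03019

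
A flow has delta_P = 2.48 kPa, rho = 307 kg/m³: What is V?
Formula: V = \sqrt{\frac{2 \Delta P}{\rho}}
V = √(2·(2.48·1000)/307) = 4.019 m/s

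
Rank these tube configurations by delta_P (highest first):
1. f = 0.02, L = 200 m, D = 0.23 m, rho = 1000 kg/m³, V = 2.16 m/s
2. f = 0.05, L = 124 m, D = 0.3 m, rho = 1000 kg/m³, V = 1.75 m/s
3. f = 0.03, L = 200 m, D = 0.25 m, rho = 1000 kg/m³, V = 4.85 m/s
Case 1: delta_P = 40.57 kPa
Case 2: delta_P = 31.65 kPa
Case 3: delta_P = 282.3 kPa
Ranking (highest first): 3, 1, 2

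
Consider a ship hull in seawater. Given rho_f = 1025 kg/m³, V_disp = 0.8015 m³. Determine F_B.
Formula: F_B = \rho_f g V_{disp}
F_B = 1025·9.81·0.8015 = 8059 N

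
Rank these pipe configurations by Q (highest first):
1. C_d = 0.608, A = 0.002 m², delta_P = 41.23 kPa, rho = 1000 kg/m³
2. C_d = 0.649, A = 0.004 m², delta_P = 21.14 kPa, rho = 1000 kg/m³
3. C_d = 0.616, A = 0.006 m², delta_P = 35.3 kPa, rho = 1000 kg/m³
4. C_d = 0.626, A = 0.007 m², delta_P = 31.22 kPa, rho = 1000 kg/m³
Case 1: Q = 11.04 L/s
Case 2: Q = 16.88 L/s
Case 3: Q = 31.06 L/s
Case 4: Q = 34.63 L/s
Ranking (highest first): 4, 3, 2, 1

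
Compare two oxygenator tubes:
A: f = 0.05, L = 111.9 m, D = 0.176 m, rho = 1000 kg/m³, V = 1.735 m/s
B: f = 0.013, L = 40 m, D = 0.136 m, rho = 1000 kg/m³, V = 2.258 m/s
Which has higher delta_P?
delta_P(A) = 47.85 kPa, delta_P(B) = 9.747 kPa. Answer: A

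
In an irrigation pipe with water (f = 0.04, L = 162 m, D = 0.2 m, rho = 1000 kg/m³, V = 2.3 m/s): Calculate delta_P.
Formula: \Delta P = f \frac{L}{D} \frac{\rho V^2}{2}
delta_P = 0.04·(162/0.2)·0.5·1000·2.3²/1000 = 85.7 kPa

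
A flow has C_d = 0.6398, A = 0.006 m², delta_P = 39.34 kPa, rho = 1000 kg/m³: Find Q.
Formula: Q = C_d A \sqrt{\frac{2 \Delta P}{\rho}}
Q = 0.6398·0.006·√(2·(39.34·1000)/1000)·1000 = 34.05 L/s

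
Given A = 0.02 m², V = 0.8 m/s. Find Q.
Formula: Q = A V
Q = 0.02·0.8·1000 = 16 L/s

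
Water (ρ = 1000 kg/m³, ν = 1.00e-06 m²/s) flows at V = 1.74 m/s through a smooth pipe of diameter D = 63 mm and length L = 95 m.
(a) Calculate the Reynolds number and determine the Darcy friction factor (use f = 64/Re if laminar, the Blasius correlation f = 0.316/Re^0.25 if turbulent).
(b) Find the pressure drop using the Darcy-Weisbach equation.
(a) Re = V·D/ν = 1.74·0.063/1.00e-06 = 109620 → turbulent (Re > 4000); f = 0.316/Re^0.25 = 0.316/109620^0.25 = 0.017367 (Blasius is strictly valid for Re ≲ 1e5; used here as the smooth-pipe estimate the problem specifies)
(b) Darcy-Weisbach: ΔP = f·(L/D)·½ρV²/1000 = 0.017367·(95/0.063)·½·1000·1.74²/1000 = 39.64 kPa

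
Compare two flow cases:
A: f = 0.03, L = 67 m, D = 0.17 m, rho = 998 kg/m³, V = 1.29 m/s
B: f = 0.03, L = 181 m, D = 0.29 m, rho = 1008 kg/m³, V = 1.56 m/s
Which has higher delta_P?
delta_P(A) = 9.818 kPa, delta_P(B) = 22.97 kPa. Answer: B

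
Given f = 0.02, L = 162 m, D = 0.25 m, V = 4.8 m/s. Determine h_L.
Formula: h_L = f \frac{L}{D} \frac{V^2}{2g}
h_L = 0.02·(162/0.25)·4.8²/(2·9.81) = 15.22 m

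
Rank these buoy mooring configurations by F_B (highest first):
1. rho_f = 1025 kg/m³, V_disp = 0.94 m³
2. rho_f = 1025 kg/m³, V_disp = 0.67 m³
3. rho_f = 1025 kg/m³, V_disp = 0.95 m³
Case 1: F_B = 9452 N
Case 2: F_B = 6737 N
Case 3: F_B = 9552 N
Ranking (highest first): 3, 1, 2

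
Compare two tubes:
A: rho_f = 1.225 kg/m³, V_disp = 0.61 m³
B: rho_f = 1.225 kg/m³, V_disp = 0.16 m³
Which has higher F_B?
F_B(A) = 7.331 N, F_B(B) = 1.923 N. Answer: A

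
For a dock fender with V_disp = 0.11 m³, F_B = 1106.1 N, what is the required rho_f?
Formula: F_B = \rho_f g V_{disp}
Substituting knowns: 1106.1 = rho_f·9.81·0.11
Solving for rho_f: rho_f = 1106.1/(9.81·0.11) = 1025 kg/m³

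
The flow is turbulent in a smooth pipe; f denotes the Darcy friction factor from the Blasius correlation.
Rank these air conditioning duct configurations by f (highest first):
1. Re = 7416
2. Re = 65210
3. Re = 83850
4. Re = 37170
Case 1: f = 0.03405
Case 2: f = 0.01977
Case 3: f = 0.01857
Case 4: f = 0.02276
Ranking (highest first): 1, 4, 2, 3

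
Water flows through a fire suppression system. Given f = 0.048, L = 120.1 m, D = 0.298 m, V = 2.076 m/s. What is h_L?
Formula: h_L = f \frac{L}{D} \frac{V^2}{2g}
h_L = 0.048·(120.1/0.298)·2.076²/(2·9.81) = 4.249 m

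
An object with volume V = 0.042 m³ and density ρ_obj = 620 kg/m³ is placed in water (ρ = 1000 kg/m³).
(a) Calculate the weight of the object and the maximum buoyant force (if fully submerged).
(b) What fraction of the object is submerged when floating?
(a) W=rho_obj*g*V=620*9.81*0.042=255.5 N; F_B(max)=rho*g*V=1000*9.81*0.042=412.0 N
(b) Floating fraction=rho_obj/rho=620/1000=0.620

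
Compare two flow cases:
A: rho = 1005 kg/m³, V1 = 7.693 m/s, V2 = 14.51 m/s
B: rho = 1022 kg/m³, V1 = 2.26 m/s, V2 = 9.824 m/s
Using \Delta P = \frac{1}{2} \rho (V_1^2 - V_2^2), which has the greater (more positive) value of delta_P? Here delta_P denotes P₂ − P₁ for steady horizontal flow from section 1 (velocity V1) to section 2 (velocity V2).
delta_P(A) = -76.06 kPa, delta_P(B) = -46.71 kPa. Answer: B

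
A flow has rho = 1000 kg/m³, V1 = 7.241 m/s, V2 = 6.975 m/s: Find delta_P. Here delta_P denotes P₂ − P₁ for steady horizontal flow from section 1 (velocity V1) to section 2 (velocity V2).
Formula: \Delta P = \frac{1}{2} \rho (V_1^2 - V_2^2)
delta_P = 0.5·1000·(7.241² − 6.975²)/1000 = 1.891 kPa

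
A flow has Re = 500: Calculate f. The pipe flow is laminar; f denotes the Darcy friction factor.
Formula: f = \frac{64}{Re}
f = 64/500 = 0.128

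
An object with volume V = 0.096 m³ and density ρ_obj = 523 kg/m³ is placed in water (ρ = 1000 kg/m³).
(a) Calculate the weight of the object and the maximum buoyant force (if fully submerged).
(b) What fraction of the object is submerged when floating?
(a) W=rho_obj*g*V=523*9.81*0.096=492.5 N; F_B(max)=rho*g*V=1000*9.81*0.096=941.8 N
(b) Floating fraction=rho_obj/rho=523/1000=0.523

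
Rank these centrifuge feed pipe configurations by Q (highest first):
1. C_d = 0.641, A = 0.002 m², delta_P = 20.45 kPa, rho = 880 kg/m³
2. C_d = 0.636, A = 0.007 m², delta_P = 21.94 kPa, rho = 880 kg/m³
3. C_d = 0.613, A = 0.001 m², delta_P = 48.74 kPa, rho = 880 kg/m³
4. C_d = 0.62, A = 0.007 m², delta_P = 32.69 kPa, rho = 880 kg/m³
Case 1: Q = 8.74 L/s
Case 2: Q = 31.44 L/s
Case 3: Q = 6.452 L/s
Case 4: Q = 37.41 L/s
Ranking (highest first): 4, 2, 1, 3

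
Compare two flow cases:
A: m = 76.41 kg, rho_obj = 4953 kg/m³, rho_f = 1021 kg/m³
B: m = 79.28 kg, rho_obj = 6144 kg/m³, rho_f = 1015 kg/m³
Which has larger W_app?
W_app(A) = 595.1 N, W_app(B) = 649.3 N. Answer: B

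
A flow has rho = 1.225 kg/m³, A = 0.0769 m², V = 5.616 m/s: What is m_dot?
Formula: \dot{m} = \rho A V
m_dot = 1.225·0.0769·5.616 = 0.529 kg/s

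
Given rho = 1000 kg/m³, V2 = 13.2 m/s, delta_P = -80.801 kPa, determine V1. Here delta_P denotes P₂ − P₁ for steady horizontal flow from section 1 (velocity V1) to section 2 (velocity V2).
Formula: \Delta P = \frac{1}{2} \rho (V_1^2 - V_2^2)
Substituting knowns: -80.801 = 0.5·1000·(V1² − 13.2²)/1000
Solving for V1: V1 = √(13.2² + 2·(-80.801·1000)/1000) = 3.555 m/s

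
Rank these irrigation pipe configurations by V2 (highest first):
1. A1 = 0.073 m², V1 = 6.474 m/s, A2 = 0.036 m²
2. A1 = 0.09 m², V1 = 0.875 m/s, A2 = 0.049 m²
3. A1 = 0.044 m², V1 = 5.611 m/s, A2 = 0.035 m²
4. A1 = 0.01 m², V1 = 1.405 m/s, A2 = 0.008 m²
Case 1: V2 = 13.13 m/s
Case 2: V2 = 1.607 m/s
Case 3: V2 = 7.054 m/s
Case 4: V2 = 1.756 m/s
Ranking (highest first): 1, 3, 4, 2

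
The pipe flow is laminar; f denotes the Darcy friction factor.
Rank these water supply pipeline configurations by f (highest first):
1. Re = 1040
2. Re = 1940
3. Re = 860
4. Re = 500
Case 1: f = 0.06154
Case 2: f = 0.03299
Case 3: f = 0.07442
Case 4: f = 0.128
Ranking (highest first): 4, 3, 1, 2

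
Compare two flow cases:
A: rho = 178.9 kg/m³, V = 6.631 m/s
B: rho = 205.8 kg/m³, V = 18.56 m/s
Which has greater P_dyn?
P_dyn(A) = 3.933 kPa, P_dyn(B) = 35.45 kPa. Answer: B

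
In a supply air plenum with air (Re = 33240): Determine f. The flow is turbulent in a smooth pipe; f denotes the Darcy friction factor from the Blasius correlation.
Formula: f = \frac{0.316}{Re^{0.25}}
f = 0.316/33240^0.25 = 0.0234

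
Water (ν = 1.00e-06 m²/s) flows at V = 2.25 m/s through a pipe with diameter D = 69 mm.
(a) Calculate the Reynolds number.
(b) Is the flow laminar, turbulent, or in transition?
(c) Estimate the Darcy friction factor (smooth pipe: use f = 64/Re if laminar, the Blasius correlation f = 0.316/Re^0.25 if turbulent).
(a) Re = V·D/ν = 2.25·0.069/1.00e-06 = 155250
(b) Flow regime: turbulent (Re > 4000)
(c) Friction factor: f = 0.316/Re^0.25 = 0.316/155250^0.25 = 0.01592 (Blasius is strictly valid for Re ≲ 1e5; used here as the smooth-pipe estimate the problem specifies)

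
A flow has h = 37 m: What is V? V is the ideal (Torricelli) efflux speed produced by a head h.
Formula: V = \sqrt{2 g h}
V = √(2·9.81·37) = 26.94 m/s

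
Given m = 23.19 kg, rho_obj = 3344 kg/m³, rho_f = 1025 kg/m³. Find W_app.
Formula: W_{app} = mg\left(1 - \frac{\rho_f}{\rho_{obj}}\right)
W_app = 23.19·9.81·(1 − 1025/3344) = 157.8 N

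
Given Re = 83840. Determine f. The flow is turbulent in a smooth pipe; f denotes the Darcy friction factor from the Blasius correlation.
Formula: f = \frac{0.316}{Re^{0.25}}
f = 0.316/83840^0.25 = 0.01857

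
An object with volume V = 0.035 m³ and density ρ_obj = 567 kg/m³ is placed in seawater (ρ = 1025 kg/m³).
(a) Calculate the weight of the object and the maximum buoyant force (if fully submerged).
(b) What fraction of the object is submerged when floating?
(a) W=rho_obj*g*V=567*9.81*0.035=194.7 N; F_B(max)=rho*g*V=1025*9.81*0.035=351.9 N
(b) Floating fraction=rho_obj/rho=567/1025=0.553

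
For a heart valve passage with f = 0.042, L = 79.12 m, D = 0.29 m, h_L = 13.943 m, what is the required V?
Formula: h_L = f \frac{L}{D} \frac{V^2}{2g}
Substituting knowns: 13.943 = 0.042·(79.12/0.29)·V²/(2·9.81)
Solving for V: V = √(13.943·2·9.81/(0.042·(79.12/0.29))) = 4.886 m/s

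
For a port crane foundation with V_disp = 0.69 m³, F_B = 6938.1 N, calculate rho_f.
Formula: F_B = \rho_f g V_{disp}
Substituting knowns: 6938.1 = rho_f·9.81·0.69
Solving for rho_f: rho_f = 6938.1/(9.81·0.69) = 1025 kg/m³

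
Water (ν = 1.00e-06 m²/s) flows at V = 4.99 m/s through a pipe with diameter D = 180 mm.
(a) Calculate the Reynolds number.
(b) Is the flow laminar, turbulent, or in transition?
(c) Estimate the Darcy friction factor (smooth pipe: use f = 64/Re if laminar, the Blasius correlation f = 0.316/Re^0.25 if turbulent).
(a) Re = V·D/ν = 4.99·0.18/1.00e-06 = 898200
(b) Flow regime: turbulent (Re > 4000)
(c) Friction factor: f = 0.316/Re^0.25 = 0.316/898200^0.25 = 0.01026 (Blasius is strictly valid for Re ≲ 1e5; used here as the smooth-pipe estimate the problem specifies)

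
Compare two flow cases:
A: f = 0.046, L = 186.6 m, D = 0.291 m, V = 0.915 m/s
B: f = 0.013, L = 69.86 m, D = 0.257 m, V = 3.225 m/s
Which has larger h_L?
h_L(A) = 1.259 m, h_L(B) = 1.873 m. Answer: B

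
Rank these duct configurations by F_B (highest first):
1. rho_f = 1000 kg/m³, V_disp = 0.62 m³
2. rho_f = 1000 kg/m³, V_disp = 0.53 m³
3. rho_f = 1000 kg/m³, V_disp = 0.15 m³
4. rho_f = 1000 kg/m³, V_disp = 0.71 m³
Case 1: F_B = 6082 N
Case 2: F_B = 5199 N
Case 3: F_B = 1472 N
Case 4: F_B = 6965 N
Ranking (highest first): 4, 1, 2, 3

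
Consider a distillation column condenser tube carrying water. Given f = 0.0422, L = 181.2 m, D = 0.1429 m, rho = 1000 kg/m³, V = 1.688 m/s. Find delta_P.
Formula: \Delta P = f \frac{L}{D} \frac{\rho V^2}{2}
delta_P = 0.0422·(181.2/0.1429)·0.5·1000·1.688²/1000 = 76.23 kPa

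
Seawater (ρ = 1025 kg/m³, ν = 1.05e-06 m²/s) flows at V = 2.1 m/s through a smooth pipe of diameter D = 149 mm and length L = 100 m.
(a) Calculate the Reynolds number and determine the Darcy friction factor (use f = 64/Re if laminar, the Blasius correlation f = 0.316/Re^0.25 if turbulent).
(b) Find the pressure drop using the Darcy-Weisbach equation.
(a) Re = V·D/ν = 2.1·0.149/1.05e-06 = 298000 → turbulent (Re > 4000); f = 0.316/Re^0.25 = 0.316/298000^0.25 = 0.013525 (Blasius is strictly valid for Re ≲ 1e5; used here as the smooth-pipe estimate the problem specifies)
(b) Darcy-Weisbach: ΔP = f·(L/D)·½ρV²/1000 = 0.013525·(100/0.149)·½·1025·2.1²/1000 = 20.52 kPa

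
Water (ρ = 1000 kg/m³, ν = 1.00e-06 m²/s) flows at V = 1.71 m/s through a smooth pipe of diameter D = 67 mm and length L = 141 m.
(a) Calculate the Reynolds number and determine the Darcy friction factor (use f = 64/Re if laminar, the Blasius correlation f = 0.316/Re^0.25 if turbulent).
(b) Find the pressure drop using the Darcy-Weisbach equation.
(a) Re = V·D/ν = 1.71·0.067/1.00e-06 = 114570 → turbulent (Re > 4000); f = 0.316/Re^0.25 = 0.316/114570^0.25 = 0.017176 (Blasius is strictly valid for Re ≲ 1e5; used here as the smooth-pipe estimate the problem specifies)
(b) Darcy-Weisbach: ΔP = f·(L/D)·½ρV²/1000 = 0.017176·(141/0.067)·½·1000·1.71²/1000 = 52.85 kPa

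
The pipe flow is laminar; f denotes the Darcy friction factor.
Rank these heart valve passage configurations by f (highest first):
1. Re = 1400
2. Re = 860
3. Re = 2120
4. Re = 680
Case 1: f = 0.04571
Case 2: f = 0.07442
Case 3: f = 0.03019
Case 4: f = 0.09412
Ranking (highest first): 4, 2, 1, 3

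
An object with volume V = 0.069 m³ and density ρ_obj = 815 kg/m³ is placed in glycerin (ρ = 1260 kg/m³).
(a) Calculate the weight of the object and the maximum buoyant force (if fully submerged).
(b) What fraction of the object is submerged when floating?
(a) W=rho_obj*g*V=815*9.81*0.069=551.7 N; F_B(max)=rho*g*V=1260*9.81*0.069=852.9 N
(b) Floating fraction=rho_obj/rho=815/1260=0.647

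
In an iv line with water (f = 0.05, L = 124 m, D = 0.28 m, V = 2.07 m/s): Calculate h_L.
Formula: h_L = f \frac{L}{D} \frac{V^2}{2g}
h_L = 0.05·(124/0.28)·2.07²/(2·9.81) = 4.836 m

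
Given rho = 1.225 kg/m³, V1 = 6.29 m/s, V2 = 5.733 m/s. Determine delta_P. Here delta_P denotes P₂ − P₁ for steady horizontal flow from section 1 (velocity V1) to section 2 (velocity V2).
Formula: \Delta P = \frac{1}{2} \rho (V_1^2 - V_2^2)
delta_P = 0.5·1.225·(6.29² − 5.733²)/1000 = 0.004102 kPa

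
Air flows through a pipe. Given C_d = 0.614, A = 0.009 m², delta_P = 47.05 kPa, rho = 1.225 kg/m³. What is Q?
Formula: Q = C_d A \sqrt{\frac{2 \Delta P}{\rho}}
Q = 0.614·0.009·√(2·(47.05·1000)/1.225)·1000 = 1532 L/s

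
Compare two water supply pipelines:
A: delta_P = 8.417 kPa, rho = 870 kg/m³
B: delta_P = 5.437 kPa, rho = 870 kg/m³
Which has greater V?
V(A) = 4.399 m/s, V(B) = 3.535 m/s. Answer: A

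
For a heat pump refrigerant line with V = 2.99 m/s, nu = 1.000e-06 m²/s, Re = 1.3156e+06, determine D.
Formula: Re = \frac{V D}{\nu}
Substituting knowns: 1.3156e+06 = 2.99·D/1.000e-06
Solving for D: D = 1.3156e+06·1.000e-06/2.99 = 0.44 m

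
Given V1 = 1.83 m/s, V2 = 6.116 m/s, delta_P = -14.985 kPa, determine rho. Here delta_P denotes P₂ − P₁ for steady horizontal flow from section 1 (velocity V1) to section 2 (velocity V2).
Formula: \Delta P = \frac{1}{2} \rho (V_1^2 - V_2^2)
Substituting knowns: -14.985 = 0.5·rho·(1.83² − 6.116²)/1000
Solving for rho: rho = 2·(-14.985·1000)/(1.83² − 6.116²) = 880 kg/m³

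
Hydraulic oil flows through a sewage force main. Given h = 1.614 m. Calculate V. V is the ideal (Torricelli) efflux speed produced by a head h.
Formula: V = \sqrt{2 g h}
V = √(2·9.81·1.614) = 5.627 m/s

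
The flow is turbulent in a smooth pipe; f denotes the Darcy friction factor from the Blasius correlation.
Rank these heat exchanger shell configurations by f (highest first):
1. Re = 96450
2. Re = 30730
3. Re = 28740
Case 1: f = 0.01793
Case 2: f = 0.02387
Case 3: f = 0.02427
Ranking (highest first): 3, 2, 1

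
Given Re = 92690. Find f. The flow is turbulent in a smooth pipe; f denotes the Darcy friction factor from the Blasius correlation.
Formula: f = \frac{0.316}{Re^{0.25}}
f = 0.316/92690^0.25 = 0.01811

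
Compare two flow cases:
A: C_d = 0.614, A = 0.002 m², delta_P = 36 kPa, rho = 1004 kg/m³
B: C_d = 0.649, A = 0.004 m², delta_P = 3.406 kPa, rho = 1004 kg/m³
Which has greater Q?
Q(A) = 10.4 L/s, Q(B) = 6.762 L/s. Answer: A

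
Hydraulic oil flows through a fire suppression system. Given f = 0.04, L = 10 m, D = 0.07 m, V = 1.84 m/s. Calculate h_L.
Formula: h_L = f \frac{L}{D} \frac{V^2}{2g}
h_L = 0.04·(10/0.07)·1.84²/(2·9.81) = 0.986 m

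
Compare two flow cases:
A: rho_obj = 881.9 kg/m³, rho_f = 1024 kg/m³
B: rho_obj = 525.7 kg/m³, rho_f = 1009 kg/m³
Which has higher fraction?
fraction(A) = 0.8612, fraction(B) = 0.521. Answer: A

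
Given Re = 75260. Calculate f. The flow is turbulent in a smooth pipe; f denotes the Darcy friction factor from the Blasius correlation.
Formula: f = \frac{0.316}{Re^{0.25}}
f = 0.316/75260^0.25 = 0.01908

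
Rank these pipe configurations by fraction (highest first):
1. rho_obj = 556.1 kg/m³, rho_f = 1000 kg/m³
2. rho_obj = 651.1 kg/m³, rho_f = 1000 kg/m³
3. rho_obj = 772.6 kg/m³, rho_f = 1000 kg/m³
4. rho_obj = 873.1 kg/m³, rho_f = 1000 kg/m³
Case 1: fraction = 0.5561
Case 2: fraction = 0.6511
Case 3: fraction = 0.7726
Case 4: fraction = 0.8731
Ranking (highest first): 4, 3, 2, 1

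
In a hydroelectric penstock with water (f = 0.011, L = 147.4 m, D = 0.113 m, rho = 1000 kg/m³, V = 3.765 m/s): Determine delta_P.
Formula: \Delta P = f \frac{L}{D} \frac{\rho V^2}{2}
delta_P = 0.011·(147.4/0.113)·0.5·1000·3.765²/1000 = 101.7 kPa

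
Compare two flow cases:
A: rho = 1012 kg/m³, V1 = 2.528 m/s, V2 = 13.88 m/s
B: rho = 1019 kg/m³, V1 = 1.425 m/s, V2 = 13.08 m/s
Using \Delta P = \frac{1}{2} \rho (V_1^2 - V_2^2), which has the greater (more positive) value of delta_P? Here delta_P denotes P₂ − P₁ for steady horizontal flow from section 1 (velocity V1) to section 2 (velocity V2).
delta_P(A) = -94.25 kPa, delta_P(B) = -86.13 kPa. Answer: B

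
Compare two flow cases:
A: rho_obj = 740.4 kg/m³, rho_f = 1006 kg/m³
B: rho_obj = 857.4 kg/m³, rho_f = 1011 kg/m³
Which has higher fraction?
fraction(A) = 0.736, fraction(B) = 0.8481. Answer: B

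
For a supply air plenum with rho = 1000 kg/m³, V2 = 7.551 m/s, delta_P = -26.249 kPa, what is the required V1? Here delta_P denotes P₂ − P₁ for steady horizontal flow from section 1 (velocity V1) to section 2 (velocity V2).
Formula: \Delta P = \frac{1}{2} \rho (V_1^2 - V_2^2)
Substituting knowns: -26.249 = 0.5·1000·(V1² − 7.551²)/1000
Solving for V1: V1 = √(7.551² + 2·(-26.249·1000)/1000) = 2.126 m/s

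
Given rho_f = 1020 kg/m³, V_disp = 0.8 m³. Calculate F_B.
Formula: F_B = \rho_f g V_{disp}
F_B = 1020·9.81·0.8 = 8005 N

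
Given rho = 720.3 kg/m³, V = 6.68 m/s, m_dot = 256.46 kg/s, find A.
Formula: \dot{m} = \rho A V
Substituting knowns: 256.46 = 720.3·A·6.68
Solving for A: A = 256.46/(720.3·6.68) = 0.0533 m²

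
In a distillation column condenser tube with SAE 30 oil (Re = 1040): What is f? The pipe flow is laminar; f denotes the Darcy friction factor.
Formula: f = \frac{64}{Re}
f = 64/1040 = 0.06154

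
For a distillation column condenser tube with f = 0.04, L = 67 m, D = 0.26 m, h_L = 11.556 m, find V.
Formula: h_L = f \frac{L}{D} \frac{V^2}{2g}
Substituting knowns: 11.556 = 0.04·(67/0.26)·V²/(2·9.81)
Solving for V: V = √(11.556·2·9.81/(0.04·(67/0.26))) = 4.69 m/s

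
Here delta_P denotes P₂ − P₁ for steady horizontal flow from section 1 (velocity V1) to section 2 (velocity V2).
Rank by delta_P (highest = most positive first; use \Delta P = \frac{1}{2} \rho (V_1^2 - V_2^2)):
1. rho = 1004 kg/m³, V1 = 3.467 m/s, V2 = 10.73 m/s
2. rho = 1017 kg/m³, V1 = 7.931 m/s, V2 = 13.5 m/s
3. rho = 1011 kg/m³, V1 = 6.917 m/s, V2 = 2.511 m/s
Case 1: delta_P = -51.76 kPa
Case 2: delta_P = -60.69 kPa
Case 3: delta_P = 21 kPa
Ranking (highest first): 3, 1, 2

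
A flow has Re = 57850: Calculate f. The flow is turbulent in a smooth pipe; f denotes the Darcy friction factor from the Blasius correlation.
Formula: f = \frac{0.316}{Re^{0.25}}
f = 0.316/57850^0.25 = 0.02038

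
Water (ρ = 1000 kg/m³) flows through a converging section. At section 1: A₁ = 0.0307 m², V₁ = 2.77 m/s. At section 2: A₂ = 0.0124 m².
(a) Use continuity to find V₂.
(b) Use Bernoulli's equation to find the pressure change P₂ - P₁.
(a) Continuity: A₁V₁=A₂V₂ -> V₂=A₁V₁/A₂=0.0307*2.77/0.0124=6.86 m/s
(b) Bernoulli: P₂-P₁=0.5*rho*(V₁^2-V₂^2)/1000=0.5*1000*(2.77^2-6.86^2)/1000=-19.69 kPa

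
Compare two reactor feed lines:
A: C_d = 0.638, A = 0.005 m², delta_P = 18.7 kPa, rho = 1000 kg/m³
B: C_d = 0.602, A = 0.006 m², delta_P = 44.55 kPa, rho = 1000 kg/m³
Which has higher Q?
Q(A) = 19.51 L/s, Q(B) = 34.09 L/s. Answer: B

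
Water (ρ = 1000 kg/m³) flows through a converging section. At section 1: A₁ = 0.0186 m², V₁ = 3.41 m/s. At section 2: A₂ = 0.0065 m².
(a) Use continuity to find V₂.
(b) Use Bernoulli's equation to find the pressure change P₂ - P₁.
(a) Continuity: A₁V₁=A₂V₂ -> V₂=A₁V₁/A₂=0.0186*3.41/0.0065=9.76 m/s
(b) Bernoulli: P₂-P₁=0.5*rho*(V₁^2-V₂^2)/1000=0.5*1000*(3.41^2-9.76^2)/1000=-41.81 kPa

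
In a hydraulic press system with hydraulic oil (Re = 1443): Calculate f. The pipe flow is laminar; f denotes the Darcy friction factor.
Formula: f = \frac{64}{Re}
f = 64/1443 = 0.04435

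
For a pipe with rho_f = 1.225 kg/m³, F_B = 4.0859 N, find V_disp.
Formula: F_B = \rho_f g V_{disp}
Substituting knowns: 4.0859 = 1.225·9.81·V_disp
Solving for V_disp: V_disp = 4.0859/(1.225·9.81) = 0.34 m³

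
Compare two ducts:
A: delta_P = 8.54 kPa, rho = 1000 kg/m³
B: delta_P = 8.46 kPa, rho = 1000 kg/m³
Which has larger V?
V(A) = 4.133 m/s, V(B) = 4.113 m/s. Answer: A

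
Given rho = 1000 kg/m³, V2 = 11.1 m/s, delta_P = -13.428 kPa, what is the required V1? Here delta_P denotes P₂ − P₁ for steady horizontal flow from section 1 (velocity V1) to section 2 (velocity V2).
Formula: \Delta P = \frac{1}{2} \rho (V_1^2 - V_2^2)
Substituting knowns: -13.428 = 0.5·1000·(V1² − 11.1²)/1000
Solving for V1: V1 = √(11.1² + 2·(-13.428·1000)/1000) = 9.816 m/s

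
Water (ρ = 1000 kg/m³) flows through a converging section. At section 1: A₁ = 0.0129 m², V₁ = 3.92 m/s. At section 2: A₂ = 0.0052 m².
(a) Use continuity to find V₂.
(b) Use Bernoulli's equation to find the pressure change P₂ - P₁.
(a) Continuity: A₁V₁=A₂V₂ -> V₂=A₁V₁/A₂=0.0129*3.92/0.0052=9.72 m/s
(b) Bernoulli: P₂-P₁=0.5*rho*(V₁^2-V₂^2)/1000=0.5*1000*(3.92^2-9.72^2)/1000=-39.56 kPa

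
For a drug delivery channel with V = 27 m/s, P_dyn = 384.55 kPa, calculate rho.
Formula: P_{dyn} = \frac{1}{2} \rho V^2
Substituting knowns: 384.55 = 0.5·rho·27²/1000
Solving for rho: rho = 2·(384.55·1000)/27² = 1055 kg/m³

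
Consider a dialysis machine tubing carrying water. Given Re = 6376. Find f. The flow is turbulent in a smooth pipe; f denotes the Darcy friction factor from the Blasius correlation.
Formula: f = \frac{0.316}{Re^{0.25}}
f = 0.316/6376^0.25 = 0.03536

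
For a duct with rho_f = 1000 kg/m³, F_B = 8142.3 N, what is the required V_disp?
Formula: F_B = \rho_f g V_{disp}
Substituting knowns: 8142.3 = 1000·9.81·V_disp
Solving for V_disp: V_disp = 8142.3/(1000·9.81) = 0.83 m³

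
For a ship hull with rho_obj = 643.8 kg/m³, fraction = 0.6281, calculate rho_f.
Formula: f_{sub} = \frac{\rho_{obj}}{\rho_f}
Substituting knowns: 0.6281 = 643.8/rho_f
Solving for rho_f: rho_f = 643.8/0.6281 = 1025 kg/m³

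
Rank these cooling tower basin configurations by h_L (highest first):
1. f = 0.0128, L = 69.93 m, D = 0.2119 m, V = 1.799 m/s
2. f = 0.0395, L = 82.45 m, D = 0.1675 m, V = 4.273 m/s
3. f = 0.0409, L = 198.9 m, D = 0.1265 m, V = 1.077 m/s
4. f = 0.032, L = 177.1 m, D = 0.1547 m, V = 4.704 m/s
Case 1: h_L = 0.6968 m
Case 2: h_L = 18.09 m
Case 3: h_L = 3.802 m
Case 4: h_L = 41.32 m
Ranking (highest first): 4, 2, 3, 1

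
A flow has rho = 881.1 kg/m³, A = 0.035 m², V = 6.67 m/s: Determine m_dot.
Formula: \dot{m} = \rho A V
m_dot = 881.1·0.035·6.67 = 205.7 kg/s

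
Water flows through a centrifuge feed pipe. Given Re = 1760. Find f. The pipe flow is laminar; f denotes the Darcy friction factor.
Formula: f = \frac{64}{Re}
f = 64/1760 = 0.03636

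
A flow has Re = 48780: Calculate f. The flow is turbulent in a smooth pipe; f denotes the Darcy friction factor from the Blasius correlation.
Formula: f = \frac{0.316}{Re^{0.25}}
f = 0.316/48780^0.25 = 0.02126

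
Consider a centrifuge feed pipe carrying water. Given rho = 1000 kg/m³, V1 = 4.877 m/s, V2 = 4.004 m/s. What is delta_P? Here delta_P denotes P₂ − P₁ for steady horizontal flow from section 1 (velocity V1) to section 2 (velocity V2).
Formula: \Delta P = \frac{1}{2} \rho (V_1^2 - V_2^2)
delta_P = 0.5·1000·(4.877² − 4.004²)/1000 = 3.877 kPa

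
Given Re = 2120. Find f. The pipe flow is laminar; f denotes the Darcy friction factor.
Formula: f = \frac{64}{Re}
f = 64/2120 = 0.03019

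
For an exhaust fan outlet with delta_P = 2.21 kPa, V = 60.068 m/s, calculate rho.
Formula: V = \sqrt{\frac{2 \Delta P}{\rho}}
Substituting knowns: 60.068 = √(2·(2.21·1000)/rho)
Solving for rho: rho = 2·(2.21·1000)/60.068² = 1.225 kg/m³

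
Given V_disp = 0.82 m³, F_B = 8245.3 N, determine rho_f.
Formula: F_B = \rho_f g V_{disp}
Substituting knowns: 8245.3 = rho_f·9.81·0.82
Solving for rho_f: rho_f = 8245.3/(9.81·0.82) = 1025 kg/m³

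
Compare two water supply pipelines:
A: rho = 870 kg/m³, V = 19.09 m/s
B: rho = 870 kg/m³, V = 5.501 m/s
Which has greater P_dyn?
P_dyn(A) = 158.5 kPa, P_dyn(B) = 13.16 kPa. Answer: A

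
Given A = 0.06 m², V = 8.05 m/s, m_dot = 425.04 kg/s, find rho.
Formula: \dot{m} = \rho A V
Substituting knowns: 425.04 = rho·0.06·8.05
Solving for rho: rho = 425.04/(0.06·8.05) = 880 kg/m³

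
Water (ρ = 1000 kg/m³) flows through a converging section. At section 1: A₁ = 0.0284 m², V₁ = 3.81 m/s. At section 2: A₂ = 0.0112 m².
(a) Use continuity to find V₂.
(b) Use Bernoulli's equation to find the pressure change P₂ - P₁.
(a) Continuity: A₁V₁=A₂V₂ -> V₂=A₁V₁/A₂=0.0284*3.81/0.0112=9.66 m/s
(b) Bernoulli: P₂-P₁=0.5*rho*(V₁^2-V₂^2)/1000=0.5*1000*(3.81^2-9.66^2)/1000=-39.4 kPa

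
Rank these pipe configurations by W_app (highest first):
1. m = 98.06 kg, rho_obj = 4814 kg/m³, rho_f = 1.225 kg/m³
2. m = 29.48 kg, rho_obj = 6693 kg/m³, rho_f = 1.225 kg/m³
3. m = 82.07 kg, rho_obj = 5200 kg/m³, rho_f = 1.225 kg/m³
Case 1: W_app = 961.7 N
Case 2: W_app = 289.1 N
Case 3: W_app = 804.9 N
Ranking (highest first): 1, 3, 2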